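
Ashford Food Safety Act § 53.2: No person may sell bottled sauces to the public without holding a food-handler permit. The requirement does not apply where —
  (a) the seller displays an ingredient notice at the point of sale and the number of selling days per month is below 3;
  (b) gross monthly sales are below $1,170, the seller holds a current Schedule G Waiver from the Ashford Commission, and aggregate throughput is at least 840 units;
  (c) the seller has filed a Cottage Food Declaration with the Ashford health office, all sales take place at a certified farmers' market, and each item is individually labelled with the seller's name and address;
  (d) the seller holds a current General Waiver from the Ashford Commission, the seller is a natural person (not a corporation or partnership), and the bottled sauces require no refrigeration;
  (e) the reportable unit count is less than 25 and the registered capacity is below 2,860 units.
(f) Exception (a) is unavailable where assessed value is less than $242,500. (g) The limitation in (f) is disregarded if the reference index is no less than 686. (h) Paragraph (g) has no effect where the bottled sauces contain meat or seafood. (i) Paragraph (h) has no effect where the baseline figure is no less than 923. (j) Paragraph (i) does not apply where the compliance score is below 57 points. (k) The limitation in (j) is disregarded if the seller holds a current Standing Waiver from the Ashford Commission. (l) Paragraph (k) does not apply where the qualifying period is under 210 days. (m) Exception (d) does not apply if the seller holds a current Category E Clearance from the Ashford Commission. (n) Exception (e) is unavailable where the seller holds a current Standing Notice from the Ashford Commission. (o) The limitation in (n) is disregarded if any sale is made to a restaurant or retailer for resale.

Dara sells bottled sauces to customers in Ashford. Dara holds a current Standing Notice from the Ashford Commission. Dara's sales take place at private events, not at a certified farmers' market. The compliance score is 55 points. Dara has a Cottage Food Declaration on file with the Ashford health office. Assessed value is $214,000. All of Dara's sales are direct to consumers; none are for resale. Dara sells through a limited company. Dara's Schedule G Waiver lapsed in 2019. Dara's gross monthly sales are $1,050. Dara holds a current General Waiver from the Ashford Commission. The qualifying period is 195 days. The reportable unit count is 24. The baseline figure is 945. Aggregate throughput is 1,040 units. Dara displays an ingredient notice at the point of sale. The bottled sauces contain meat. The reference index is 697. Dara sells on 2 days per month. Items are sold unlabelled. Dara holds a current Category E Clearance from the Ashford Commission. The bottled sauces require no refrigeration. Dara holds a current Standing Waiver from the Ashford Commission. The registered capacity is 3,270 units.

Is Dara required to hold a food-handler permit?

Yes — Dara must hold a food-handler permit.

Exception (a): an ingredient notice is displayed; the number of selling days per month is 2, below the 3 limit — every condition holds. But applying paragraphs (f)–(l): (f) operates against (a): assessed value is $214,000, less than the $242,500 limit. (g) would limit (f) — the reference index is 697, meeting the 686 threshold — but (h) sets (g) aside: (h) is engaged — the bottled sauces contain meat. (i) would limit (h) — the baseline figure is 945, meeting the 923 threshold — but (j) sets (i) aside: (j) applies — the compliance score is 55 points, below the 57 points limit. (k) would limit (j) — a current Standing Waiver is held — but (l) sets (k) aside: (l) operates against (k): the qualifying period is 195 days, under the 210 days limit. So (a) is unavailable.
Exception (b) fails — there is no Schedule G Waiver in force.
Exception (c) requires that all sales take place at a certified farmers' market; but sales are at private events, not a certified farmers' market, so (c) is unavailable.
Exception (d) does not apply: the seller operates through a limited company.
Exception (e) requires that the registered capacity is below 2,860 units; but the registered capacity is 3,270 units, not below 2,860 units, so (e) is unavailable.
Every exception is unavailable, so the rule governs.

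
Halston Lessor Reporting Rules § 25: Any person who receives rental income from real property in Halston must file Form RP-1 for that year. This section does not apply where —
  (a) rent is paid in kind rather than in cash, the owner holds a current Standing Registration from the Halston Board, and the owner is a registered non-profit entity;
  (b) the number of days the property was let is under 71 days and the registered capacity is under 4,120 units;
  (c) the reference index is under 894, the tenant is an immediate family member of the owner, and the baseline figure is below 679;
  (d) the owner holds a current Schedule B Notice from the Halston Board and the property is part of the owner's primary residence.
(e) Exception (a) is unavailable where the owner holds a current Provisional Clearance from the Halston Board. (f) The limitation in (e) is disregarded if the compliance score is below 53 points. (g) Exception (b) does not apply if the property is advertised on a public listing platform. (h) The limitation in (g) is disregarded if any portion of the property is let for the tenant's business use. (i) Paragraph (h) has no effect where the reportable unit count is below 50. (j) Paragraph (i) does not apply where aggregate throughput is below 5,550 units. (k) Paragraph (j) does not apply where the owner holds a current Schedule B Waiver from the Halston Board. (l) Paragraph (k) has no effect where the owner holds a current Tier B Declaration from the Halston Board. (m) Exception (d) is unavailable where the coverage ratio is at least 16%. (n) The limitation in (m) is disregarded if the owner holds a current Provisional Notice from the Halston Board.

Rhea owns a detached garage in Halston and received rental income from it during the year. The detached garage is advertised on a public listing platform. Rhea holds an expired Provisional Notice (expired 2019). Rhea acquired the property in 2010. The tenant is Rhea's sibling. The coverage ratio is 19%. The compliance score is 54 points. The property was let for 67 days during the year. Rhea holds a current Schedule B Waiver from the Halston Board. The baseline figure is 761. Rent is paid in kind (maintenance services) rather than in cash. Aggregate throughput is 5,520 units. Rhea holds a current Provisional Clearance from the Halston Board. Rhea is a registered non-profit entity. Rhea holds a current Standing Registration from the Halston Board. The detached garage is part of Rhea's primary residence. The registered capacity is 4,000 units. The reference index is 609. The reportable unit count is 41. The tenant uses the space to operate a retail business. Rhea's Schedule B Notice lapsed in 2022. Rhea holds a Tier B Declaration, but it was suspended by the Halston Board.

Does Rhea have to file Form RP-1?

Yes — Rhea must file Form RP-1.

Exception (a): rent is paid in kind; a current Standing Registration is held; Rhea is a registered non-profit — every condition holds. But applying paragraphs (e)–(f): (e) applies — a current Provisional Clearance is held. (f), which would lift (e), does not operate here — the compliance score is 54 points, not below 53 points. So (a) is unavailable.
Exception (b) is satisfied on its face — the number of days the property was let is 67 days, under the 71 days limit; the registered capacity is 4,000 units, under the 4,120 units limit. Turning to paragraphs (g)–(l): (g) applies — the property is publicly advertised. (h) operates (the space is let for business use), but yields to (i): (i) is triggered — the reportable unit count is 41, below the 50 limit. (j) applies (aggregate throughput is 5,520 units, below the 5,550 units limit), but yields to (k): (k) operates against (j): a current Schedule B Waiver is held. (l), which would lift (k), does not operate here — no current Tier B Declaration is held. So (b) is unavailable.
Exception (c) requires that the baseline figure is below 679; but the baseline figure is 761, not below 679, so (c) is unavailable.
Exception (d) does not apply: there is no Schedule B Notice in force.
Every exception is unavailable, so the rule governs.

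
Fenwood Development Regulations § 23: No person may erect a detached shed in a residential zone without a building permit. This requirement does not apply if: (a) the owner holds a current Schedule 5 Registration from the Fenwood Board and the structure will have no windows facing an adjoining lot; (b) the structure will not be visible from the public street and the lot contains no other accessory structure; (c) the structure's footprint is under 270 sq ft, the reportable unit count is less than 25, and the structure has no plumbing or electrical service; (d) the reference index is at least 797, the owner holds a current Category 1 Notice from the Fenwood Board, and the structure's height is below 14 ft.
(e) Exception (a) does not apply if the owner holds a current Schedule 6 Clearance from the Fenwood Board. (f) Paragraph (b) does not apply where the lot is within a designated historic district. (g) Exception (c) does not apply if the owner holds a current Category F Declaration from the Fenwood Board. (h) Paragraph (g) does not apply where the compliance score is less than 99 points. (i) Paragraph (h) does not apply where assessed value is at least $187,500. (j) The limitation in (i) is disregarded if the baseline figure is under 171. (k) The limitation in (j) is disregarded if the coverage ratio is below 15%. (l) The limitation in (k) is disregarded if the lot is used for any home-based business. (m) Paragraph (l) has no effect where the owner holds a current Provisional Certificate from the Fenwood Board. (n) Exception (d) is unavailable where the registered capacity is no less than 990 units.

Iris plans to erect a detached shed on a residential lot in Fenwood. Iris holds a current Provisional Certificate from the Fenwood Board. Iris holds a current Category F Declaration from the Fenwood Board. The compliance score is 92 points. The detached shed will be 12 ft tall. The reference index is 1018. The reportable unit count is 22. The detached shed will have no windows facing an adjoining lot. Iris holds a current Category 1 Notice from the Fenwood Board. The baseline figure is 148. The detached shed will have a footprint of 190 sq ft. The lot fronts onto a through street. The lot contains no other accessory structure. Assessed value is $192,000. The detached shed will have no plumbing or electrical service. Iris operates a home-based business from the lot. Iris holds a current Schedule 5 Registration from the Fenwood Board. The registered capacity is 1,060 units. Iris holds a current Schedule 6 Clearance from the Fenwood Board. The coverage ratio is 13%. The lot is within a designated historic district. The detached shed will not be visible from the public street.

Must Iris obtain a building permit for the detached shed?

Exception (a)'s conditions are all satisfied: a current Schedule 5 Registration is held; no windows face an adjoining lot. But applying paragraph (e): (e) operates against (a): a current Schedule 6 Clearance is held. (a) is therefore removed.
All of (b)'s requirements are met (the structure will not be visible from the street; the lot has no other accessory structure). Turning to paragraph (f): (f) is engaged — the lot is in a historic district. (b) is therefore removed.
Exception (c)'s conditions are all satisfied: the structure's footprint is 190 sq ft, under the 270 sq ft limit; the reportable unit count is 22, less than the 25 limit; there is no plumbing or electrical service. However, paragraphs (g)–(m) must be considered: (g) operates — a current Category F Declaration is held. (h) applies (the compliance score is 92 points, less than the 99 points limit), but is displaced by (i): (i) applies — assessed value is $192,000, meeting the $187,500 threshold. (j) would limit (i) — the baseline figure is 148, under the 171 limit — but (k) sets (j) aside: (k) is triggered — the coverage ratio is 13%, below the 15% limit. (l) would limit (k) — a home-based business operates on the lot — but (m) sets (l) aside: (m) applies — a current Provisional Certificate is held. Exception (c) does not apply.
Exception (d): the reference index is 1,018, meeting the 797 threshold; a current Category 1 Notice is held; the structure's height is 12 ft, below the 14 ft limit — every condition holds. However, paragraph (n) must be considered: (n) is engaged — the registered capacity is 1,060 units, meeting the 990 units threshold. Exception (d) does not apply.
None of the exceptions is available; § 23 applies in full.

Yes — Iris must obtain a building permit.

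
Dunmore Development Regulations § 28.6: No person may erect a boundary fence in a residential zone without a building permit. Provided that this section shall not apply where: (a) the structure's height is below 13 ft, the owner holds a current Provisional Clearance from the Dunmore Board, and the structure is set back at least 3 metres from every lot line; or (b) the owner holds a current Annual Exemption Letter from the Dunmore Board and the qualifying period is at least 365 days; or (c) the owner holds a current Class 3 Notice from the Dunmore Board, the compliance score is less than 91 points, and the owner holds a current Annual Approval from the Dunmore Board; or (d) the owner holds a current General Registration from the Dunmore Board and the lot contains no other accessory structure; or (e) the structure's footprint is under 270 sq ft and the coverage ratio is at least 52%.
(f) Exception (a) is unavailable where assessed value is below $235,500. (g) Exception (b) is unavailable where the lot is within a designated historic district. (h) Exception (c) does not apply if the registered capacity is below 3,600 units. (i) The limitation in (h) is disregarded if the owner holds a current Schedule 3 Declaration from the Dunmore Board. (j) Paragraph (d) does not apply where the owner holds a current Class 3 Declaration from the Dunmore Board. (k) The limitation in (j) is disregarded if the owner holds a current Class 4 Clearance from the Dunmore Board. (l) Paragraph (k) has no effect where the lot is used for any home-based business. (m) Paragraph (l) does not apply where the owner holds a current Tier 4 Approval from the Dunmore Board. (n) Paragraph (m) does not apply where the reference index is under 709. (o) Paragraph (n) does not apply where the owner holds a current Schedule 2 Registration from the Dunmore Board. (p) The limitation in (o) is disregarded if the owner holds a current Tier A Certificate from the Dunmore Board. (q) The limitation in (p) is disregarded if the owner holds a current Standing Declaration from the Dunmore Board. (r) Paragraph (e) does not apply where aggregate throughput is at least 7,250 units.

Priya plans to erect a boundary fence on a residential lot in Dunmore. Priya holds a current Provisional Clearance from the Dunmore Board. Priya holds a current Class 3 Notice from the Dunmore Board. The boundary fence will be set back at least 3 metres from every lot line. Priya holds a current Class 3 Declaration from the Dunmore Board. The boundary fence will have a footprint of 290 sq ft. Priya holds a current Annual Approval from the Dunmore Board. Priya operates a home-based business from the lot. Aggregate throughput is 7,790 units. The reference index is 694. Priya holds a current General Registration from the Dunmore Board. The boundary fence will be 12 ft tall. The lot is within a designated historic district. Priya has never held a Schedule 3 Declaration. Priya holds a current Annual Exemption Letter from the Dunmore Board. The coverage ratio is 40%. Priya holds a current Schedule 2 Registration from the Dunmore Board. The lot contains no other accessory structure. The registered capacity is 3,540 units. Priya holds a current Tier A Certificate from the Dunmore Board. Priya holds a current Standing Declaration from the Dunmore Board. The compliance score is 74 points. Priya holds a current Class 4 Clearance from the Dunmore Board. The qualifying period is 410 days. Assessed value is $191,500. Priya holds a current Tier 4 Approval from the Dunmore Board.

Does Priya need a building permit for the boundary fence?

No — exception (d) applies; Priya does not need a building permit.

Exception (a): the structure's height is 12 ft, below the 13 ft limit; a current Provisional Clearance is held; the setback is at least 3 m on every side — every condition holds. Turning to paragraph (f): (f) applies — assessed value is $191,500, below the $235,500 limit. Exception (a) does not apply.
All of (b)'s requirements are met (a current Annual Exemption Letter is held; the qualifying period is 410 days, meeting the 365 days threshold). But: (g) operates against (b): the lot is in a historic district. So (b) is unavailable.
Exception (c): a current Class 3 Notice is held; the compliance score is 74 points, less than the 91 points limit; a current Annual Approval is held — every condition holds. Turning to paragraphs (h)–(i): (h) operates against (c): the registered capacity is 3,540 units, below the 3,600 units limit. (i), which would lift (h), is not engaged — no current Schedule 3 Declaration is held. Exception (c) does not apply.
Exception (d): a current General Registration is held; the lot has no other accessory structure — every condition holds. As to paragraphs (j)–(q): (j) is triggered (a current Class 3 Declaration is held), but is displaced by (k): (k) operates against (j): a current Class 4 Clearance is held. (l) would limit (k) — a home-based business operates on the lot — but (m) sets (l) aside: (m) applies — a current Tier 4 Approval is held. (n) would limit (m) — the reference index is 694, under the 709 limit — but (o) sets (n) aside: (o) operates against (n): a current Schedule 2 Registration is held. (p) would limit (o) — a current Tier A Certificate is held — but (q) sets (p) aside: (q) operates against (p): a current Standing Declaration is held. (d) remains available.
Exception (e) does not apply: the structure's footprint is 290 sq ft, not under 270 sq ft.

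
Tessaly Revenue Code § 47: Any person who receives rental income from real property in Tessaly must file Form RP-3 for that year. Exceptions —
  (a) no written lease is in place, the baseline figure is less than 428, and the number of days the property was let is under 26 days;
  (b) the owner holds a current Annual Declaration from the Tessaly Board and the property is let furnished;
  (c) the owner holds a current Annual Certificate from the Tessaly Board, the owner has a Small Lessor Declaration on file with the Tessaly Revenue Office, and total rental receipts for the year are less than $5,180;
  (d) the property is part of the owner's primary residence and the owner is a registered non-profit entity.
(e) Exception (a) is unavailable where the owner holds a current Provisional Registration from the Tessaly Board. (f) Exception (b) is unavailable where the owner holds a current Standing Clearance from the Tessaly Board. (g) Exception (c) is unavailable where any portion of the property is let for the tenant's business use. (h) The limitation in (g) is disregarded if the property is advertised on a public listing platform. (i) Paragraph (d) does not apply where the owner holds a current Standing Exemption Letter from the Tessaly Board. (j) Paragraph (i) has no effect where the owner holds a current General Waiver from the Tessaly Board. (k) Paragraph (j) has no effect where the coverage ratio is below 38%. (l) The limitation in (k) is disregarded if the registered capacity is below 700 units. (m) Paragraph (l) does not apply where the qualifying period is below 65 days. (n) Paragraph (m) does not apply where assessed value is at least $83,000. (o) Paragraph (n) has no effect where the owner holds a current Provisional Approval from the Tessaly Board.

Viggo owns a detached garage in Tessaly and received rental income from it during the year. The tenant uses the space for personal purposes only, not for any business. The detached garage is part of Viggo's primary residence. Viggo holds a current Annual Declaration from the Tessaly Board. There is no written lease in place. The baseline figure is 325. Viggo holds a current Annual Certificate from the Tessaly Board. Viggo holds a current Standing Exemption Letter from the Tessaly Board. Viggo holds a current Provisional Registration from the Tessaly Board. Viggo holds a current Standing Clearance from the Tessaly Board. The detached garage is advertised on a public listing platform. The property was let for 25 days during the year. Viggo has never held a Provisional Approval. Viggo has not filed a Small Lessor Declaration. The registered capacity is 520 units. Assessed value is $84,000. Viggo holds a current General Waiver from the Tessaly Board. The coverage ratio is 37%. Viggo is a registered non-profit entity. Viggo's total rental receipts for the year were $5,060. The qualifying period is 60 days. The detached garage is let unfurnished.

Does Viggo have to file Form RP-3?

Exception (a): there is no written lease; the baseline figure is 325, less than the 428 limit; the number of days the property was let is 25 days, under the 26 days limit — every condition holds. Turning to paragraph (e): (e) operates against (a): a current Provisional Registration is held. Exception (a) does not apply.
Exception (b) fails — the property is let unfurnished.
Exception (c) fails — no Small Lessor Declaration is on file.
Exception (d): the detached garage is part of the primary residence; Viggo is a registered non-profit — every condition holds. Applying paragraphs (i)–(o): (i) would limit (d) — a current Standing Exemption Letter is held — but (j) sets (i) aside: (j) operates against (i): a current General Waiver is held. (k) applies (the coverage ratio is 37%, below the 38% limit), but is set aside by (l): (l) is triggered — the registered capacity is 520 units, below the 700 units limit. (m) would limit (l) — the qualifying period is 60 days, below the 65 days limit — but (n) sets (m) aside: (n) operates against (m): assessed value is $84,000, meeting the $83,000 threshold. (o), which would lift (n), is not triggered — the Provisional Approval is not current. (d) remains available.

No — exception (d) applies; Viggo is not required to file Form RP-3.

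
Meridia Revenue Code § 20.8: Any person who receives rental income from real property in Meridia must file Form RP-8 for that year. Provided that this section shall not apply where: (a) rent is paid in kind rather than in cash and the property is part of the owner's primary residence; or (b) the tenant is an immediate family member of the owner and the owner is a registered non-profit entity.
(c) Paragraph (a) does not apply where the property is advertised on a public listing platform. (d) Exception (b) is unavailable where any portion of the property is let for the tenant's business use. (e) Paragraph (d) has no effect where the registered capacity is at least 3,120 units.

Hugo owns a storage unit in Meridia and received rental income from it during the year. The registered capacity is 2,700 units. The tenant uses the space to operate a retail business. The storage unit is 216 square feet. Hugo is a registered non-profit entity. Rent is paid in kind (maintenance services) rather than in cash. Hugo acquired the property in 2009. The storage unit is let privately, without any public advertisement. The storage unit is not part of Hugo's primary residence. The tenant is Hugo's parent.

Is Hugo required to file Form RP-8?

Yes — Hugo must file Form RP-8.

Exception (a) does not apply: the storage unit is not part of the primary residence.
Exception (b) is satisfied on its face — the tenant is an immediate family member; Hugo is a registered non-profit. However, paragraphs (d)–(e) must be considered: (d) operates against (b): the space is let for business use. (e), which would lift (d), does not operate here — the registered capacity is 2,700 units, short of 3,120 units. Exception (b) does not apply.
No exception displaces § 20.8.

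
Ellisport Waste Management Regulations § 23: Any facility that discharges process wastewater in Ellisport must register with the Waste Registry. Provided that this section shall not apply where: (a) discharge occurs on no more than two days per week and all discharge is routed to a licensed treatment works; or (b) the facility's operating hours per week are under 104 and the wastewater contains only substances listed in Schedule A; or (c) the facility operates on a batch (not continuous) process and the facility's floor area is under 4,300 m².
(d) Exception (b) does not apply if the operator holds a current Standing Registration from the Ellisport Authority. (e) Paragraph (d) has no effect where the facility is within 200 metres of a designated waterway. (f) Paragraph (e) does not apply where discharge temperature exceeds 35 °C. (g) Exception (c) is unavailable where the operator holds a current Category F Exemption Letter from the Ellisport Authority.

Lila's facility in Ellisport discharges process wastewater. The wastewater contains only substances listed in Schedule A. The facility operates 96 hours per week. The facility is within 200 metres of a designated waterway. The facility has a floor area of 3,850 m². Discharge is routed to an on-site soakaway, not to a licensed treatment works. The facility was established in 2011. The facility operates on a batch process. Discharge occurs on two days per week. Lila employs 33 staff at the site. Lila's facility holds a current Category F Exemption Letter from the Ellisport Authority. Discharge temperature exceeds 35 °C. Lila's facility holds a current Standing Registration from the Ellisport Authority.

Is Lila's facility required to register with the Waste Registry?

Exception (a) fails — discharge is not routed to a licensed treatment works.
Exception (b)'s conditions are all satisfied: the facility's operating hours per week are 96, under the 104 limit; the wastewater is Schedule-A-only. But: (d) applies — a current Standing Registration is held. (e) is engaged (the facility is within 200 m of a designated waterway), but is displaced by (f): (f) operates — discharge temperature exceeds 35 °C. (b) is therefore removed.
Exception (c) is satisfied on its face — the facility operates on a batch process; the facility's floor area is 3,850 m², under the 4,300 m² limit. However, paragraph (g) must be considered: (g) applies — a current Category F Exemption Letter is held. So (c) is unavailable.
No exception is made out. Lila's facility falls within the general rule.

Yes — Lila's facility must register with the Waste Registry.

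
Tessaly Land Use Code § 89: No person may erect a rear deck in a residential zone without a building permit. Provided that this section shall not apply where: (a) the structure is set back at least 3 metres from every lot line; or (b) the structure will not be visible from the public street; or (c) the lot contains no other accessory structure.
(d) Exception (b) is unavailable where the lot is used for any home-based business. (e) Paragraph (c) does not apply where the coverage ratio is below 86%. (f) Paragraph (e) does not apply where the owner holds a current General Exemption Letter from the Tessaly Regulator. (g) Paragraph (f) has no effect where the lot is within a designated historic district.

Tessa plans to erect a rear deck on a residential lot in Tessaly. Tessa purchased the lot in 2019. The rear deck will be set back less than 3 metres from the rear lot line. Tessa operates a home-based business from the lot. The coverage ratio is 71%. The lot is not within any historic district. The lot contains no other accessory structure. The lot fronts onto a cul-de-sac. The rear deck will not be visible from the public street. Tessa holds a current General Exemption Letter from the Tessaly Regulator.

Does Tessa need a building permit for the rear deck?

Exception (a) requires that the structure is set back at least 3 metres from every lot line; but the rear setback is under 3 m, so (a) is unavailable.
Exception (b): the structure will not be visible from the street — every condition holds. But applying paragraph (d): (d) operates against (b): a home-based business operates on the lot. So (b) is unavailable.
All of (c)'s requirements are met (the lot has no other accessory structure). Under paragraphs (e)–(g): (e) operates (the coverage ratio is 71%, below the 86% limit), but yields to (f): (f) operates against (e): a current General Exemption Letter is held. (g) does not operate here (the lot is not in a historic district), so (f) stands. Exception (c) stands.

No — exception (c) applies; Tessa does not need a building permit.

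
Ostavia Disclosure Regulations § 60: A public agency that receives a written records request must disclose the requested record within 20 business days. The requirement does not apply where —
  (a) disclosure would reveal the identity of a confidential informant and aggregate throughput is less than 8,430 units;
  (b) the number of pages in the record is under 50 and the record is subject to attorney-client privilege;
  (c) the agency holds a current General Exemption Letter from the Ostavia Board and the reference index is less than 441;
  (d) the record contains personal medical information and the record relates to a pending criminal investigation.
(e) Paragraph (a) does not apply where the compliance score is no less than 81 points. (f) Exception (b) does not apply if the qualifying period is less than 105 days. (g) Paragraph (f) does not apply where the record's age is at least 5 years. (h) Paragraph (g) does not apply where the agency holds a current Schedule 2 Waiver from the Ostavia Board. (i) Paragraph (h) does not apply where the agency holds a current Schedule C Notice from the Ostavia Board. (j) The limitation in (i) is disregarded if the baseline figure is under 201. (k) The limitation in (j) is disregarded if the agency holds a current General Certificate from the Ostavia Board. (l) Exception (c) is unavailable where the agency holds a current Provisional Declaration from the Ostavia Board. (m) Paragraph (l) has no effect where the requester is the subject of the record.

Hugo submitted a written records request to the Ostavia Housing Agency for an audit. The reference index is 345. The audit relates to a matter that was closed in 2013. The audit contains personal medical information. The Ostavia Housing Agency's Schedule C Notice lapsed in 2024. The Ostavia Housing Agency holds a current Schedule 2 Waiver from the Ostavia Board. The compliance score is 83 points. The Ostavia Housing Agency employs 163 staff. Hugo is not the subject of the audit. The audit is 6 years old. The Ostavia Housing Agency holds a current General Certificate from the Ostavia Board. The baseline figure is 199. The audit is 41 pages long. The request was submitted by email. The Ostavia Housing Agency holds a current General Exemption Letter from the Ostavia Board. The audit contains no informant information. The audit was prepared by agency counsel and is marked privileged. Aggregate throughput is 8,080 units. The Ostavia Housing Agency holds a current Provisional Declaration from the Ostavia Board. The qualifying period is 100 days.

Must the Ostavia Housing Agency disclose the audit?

Exception (a) fails — the audit contains no informant information.
Exception (b): the number of pages in the record is 41, under the 50 limit; the audit is privileged — every condition holds. Turning to paragraphs (f)–(k): (f) operates against (b): the qualifying period is 100 days, less than the 105 days limit. (g) is triggered (the record's age is 6 years, meeting the 5 years threshold), but is set aside by (h): (h) is engaged — a current Schedule 2 Waiver is held. (i) is not triggered (no current Schedule C Notice is held), so (h) stands. Exception (b) does not apply.
Exception (c)'s conditions are all satisfied: a current General Exemption Letter is held; the reference index is 345, less than the 441 limit. But: (l) operates against (c): a current Provisional Declaration is held. (m) is inapplicable (Hugo is not the subject of the audit), so (l) stands. So (c) is unavailable.
Exception (d) does not apply: the audit relates to a closed matter.
No exception displaces § 60.

Yes — the Ostavia Housing Agency must disclose the audit.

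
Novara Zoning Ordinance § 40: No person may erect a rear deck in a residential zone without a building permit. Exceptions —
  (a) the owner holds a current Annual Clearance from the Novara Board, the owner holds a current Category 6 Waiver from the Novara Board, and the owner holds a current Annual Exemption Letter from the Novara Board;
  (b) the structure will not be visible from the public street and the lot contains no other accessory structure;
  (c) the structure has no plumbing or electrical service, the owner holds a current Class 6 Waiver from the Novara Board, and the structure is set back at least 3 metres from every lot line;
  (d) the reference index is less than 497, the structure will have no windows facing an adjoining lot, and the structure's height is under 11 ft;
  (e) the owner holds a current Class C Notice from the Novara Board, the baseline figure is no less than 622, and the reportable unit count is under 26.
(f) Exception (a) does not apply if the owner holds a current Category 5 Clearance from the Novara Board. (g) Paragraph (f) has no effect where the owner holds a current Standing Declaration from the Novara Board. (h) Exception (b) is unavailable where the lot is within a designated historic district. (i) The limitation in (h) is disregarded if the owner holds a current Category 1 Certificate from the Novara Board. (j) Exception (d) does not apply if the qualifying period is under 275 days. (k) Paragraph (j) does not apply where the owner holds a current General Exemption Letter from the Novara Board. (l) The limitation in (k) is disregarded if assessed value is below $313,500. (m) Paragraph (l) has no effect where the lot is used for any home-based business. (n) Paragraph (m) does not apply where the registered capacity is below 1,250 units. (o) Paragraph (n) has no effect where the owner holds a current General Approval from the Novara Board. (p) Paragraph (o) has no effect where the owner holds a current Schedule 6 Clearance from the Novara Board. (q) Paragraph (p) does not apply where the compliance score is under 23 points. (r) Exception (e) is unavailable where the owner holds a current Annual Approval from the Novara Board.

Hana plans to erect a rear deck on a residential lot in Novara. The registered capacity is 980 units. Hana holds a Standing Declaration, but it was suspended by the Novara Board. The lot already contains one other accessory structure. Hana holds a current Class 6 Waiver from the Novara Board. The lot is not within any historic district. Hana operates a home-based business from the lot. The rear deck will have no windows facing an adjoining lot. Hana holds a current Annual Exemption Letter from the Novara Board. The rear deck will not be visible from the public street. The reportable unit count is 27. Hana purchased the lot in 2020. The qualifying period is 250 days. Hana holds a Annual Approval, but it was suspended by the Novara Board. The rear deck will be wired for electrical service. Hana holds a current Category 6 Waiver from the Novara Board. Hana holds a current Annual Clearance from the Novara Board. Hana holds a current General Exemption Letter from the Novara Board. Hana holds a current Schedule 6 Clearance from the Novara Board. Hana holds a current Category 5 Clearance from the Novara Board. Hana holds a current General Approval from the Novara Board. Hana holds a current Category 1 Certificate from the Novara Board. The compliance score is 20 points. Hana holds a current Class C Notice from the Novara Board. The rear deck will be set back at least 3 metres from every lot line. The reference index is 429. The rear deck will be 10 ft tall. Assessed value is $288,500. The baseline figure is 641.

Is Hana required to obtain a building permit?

All of (a)'s requirements are met (a current Annual Clearance is held; a current Category 6 Waiver is held; a current Annual Exemption Letter is held). But applying paragraphs (f)–(g): (f) is triggered — a current Category 5 Clearance is held. (g), which would lift (f), is not engaged — no current Standing Declaration is held. Exception (a) does not apply.
Exception (b) fails — the lot already has another accessory structure.
Exception (c) requires that the structure has no plumbing or electrical service; but electrical service is planned, so (c) is unavailable.
All of (d)'s requirements are met (the reference index is 429, less than the 497 limit; no windows face an adjoining lot; the structure's height is 10 ft, under the 11 ft limit). As to paragraphs (j)–(q): (j) applies (the qualifying period is 250 days, under the 275 days limit), but is itself disapplied by (k): (k) applies — a current General Exemption Letter is held. (l) would limit (k) — assessed value is $288,500, below the $313,500 limit — but (m) sets (l) aside: (m) operates — a home-based business operates on the lot. (n) would limit (m) — the registered capacity is 980 units, below the 1,250 units limit — but (o) sets (n) aside: (o) operates — a current General Approval is held. (p) operates (a current Schedule 6 Clearance is held), but yields to (q): (q) operates against (p): the compliance score is 20 points, under the 23 points limit. So (d) applies.
Exception (e) does not apply: the reportable unit count is 27, not under 26.

No — exception (d) applies; Hana does not need a building permit.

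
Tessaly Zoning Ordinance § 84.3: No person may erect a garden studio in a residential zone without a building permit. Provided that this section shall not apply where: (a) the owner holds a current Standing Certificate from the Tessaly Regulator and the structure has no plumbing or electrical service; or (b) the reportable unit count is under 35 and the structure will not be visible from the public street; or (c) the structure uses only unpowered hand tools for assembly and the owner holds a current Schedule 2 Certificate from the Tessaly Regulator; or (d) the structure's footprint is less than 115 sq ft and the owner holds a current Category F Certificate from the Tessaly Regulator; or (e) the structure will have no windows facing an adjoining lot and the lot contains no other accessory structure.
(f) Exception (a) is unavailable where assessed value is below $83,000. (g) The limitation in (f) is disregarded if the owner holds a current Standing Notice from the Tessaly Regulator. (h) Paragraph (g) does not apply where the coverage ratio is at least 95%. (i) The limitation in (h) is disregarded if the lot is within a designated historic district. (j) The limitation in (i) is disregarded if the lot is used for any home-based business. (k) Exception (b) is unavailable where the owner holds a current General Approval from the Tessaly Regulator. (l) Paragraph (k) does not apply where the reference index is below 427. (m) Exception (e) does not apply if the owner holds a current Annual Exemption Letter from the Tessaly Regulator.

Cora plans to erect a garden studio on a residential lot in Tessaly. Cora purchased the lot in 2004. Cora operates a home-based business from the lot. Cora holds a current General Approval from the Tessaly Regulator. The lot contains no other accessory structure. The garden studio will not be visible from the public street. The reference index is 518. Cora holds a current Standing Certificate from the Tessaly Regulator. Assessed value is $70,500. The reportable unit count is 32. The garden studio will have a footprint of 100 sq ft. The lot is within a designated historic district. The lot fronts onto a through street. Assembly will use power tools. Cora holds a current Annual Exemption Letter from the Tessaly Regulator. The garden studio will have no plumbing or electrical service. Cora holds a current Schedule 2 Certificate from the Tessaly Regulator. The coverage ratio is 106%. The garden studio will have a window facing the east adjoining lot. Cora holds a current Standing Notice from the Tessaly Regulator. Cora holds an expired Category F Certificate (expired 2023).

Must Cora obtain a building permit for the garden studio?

Exception (a)'s conditions are all satisfied: a current Standing Certificate is held; there is no plumbing or electrical service. However, paragraphs (f)–(j) must be considered: (f) operates against (a): assessed value is $70,500, below the $83,000 limit. (g) would limit (f) — a current Standing Notice is held — but (h) sets (g) aside: (h) operates against (g): the coverage ratio is 106%, meeting the 95% threshold. (i) applies (the lot is in a historic district), but is itself disapplied by (j): (j) operates — a home-based business operates on the lot. Exception (a) does not apply.
Exception (b)'s conditions are all satisfied: the reportable unit count is 32, under the 35 limit; the structure will not be visible from the street. Turning to paragraphs (k)–(l): (k) operates against (b): a current General Approval is held. (l), which would lift (k), does not operate here — the reference index is 518, not below 427. So (b) is unavailable.
Exception (c) fails — assembly uses power tools.
Exception (d) fails — there is no Category F Certificate in force.
Exception (e) requires that the structure will have no windows facing an adjoining lot; but a window faces an adjoining lot, so (e) is unavailable.
No exception applies. The general rule governs.

Yes — Cora must obtain a building permit.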